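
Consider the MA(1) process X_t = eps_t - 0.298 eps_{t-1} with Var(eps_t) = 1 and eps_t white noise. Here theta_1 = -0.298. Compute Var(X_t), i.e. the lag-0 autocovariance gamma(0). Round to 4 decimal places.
\gamma(0) = 1.0888

For an MA(q) process X_t = eps_t + sum_i theta_i eps_{t-i} with
Var(eps_t) = sigma^2, the variance is
  gamma(0) = sigma^2 * (1 + sum_i theta_i^2).
  sum_i theta_i^2 = (-0.298)^2 = 0.088804.
  gamma(0) = 1 * (1 + 0.088804) = 1 * 1.088804 = 1.088804, which rounds to 1.0888.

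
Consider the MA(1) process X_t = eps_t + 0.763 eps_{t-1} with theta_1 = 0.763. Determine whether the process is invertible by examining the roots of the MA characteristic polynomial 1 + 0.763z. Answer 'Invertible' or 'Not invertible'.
\text{Invertible}

The MA(q) characteristic polynomial is P(z) = 1 + 0.763z.
Invertibility requires all roots to lie outside the unit circle, i.e. |z| > 1 for every root.
This is linear in z: 1 + (0.763) z = 0  =>  z = -1/(0.763) = -1.310616,  |z| = 1.310616.
Moduli of all roots: 1.3106.
All moduli strictly greater than 1? Yes.
Verdict: Invertible.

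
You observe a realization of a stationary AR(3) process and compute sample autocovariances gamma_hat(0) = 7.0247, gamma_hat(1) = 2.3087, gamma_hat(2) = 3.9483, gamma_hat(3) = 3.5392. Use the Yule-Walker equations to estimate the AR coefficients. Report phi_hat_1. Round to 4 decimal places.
\hat\phi_{1} = -0.0280

The Yule-Walker equations for an AR(p) process read, in matrix form,
  Gamma_p phi = r_p,   with   (Gamma_p)_{ij} = gamma(|i - j|),
                       (r_p)_i = gamma(i),   i,j = 1..p.
Substitute the sample gammas (Toeplitz matrix and right-hand side of size 3):
  Gamma_p = [[7.0247, 2.3087, 3.9483], [2.3087, 7.0247, 2.3087], [3.9483, 2.3087, 7.0247]]
  r_p     = [2.3087, 3.9483, 3.5392]
Written out (R1..R3):
  (R1) 7.0247 phi_1 + 2.3087 phi_2 + 3.9483 phi_3 = 2.3087
  (R2) 2.3087 phi_1 + 7.0247 phi_2 + 2.3087 phi_3 = 3.9483
  (R3) 3.9483 phi_1 + 2.3087 phi_2 + 7.0247 phi_3 = 3.5392
Gaussian elimination:
  R2 <- R2 - (2.3087/7.0247) R1 = R2 - (0.328655) R1:  6.265935 phi_2 + 1.011073 phi_3 = 3.189535
  R3 <- R3 - (3.9483/7.0247) R1 = R3 - (0.56206) R1:  1.011073 phi_2 + 4.80552 phi_3 = 2.241573
  R3 <- R3 - (1.011073/6.265935) R2 = R3 - (0.16136) R2:  4.642373 phi_3 = 1.726909
Back-substitution:
  phi_hat_3 = 1.726909 / 4.642373 = 0.371988
  phi_hat_2 = (3.189535 - (1.011073)(0.371988)) / 6.265935 = 0.449004
  phi_hat_1 = (2.3087 - (2.3087)(0.449004) - (3.9483)(0.371988)) / 7.0247 = -0.027992
So phi_hat = [-0.0280, 0.4490, 0.3720].
Therefore phi_hat_1 = -0.0280.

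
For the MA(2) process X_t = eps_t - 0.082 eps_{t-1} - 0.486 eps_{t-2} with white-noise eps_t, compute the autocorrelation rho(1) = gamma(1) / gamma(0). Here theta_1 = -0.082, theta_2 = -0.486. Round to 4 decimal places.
\rho(1) = -0.0339

For an MA(q) process with theta_0 = 1, the autocovariance is
  gamma(k) = sigma^2 * sum_{i=0..q-k} theta_i * theta_{i+k},
and rho(k) = gamma(k) / gamma(0). Sigma^2 cancels.
  numerator   = (1)*(-0.082) + (-0.082)*(-0.486) = -0.042148.
  denominator = (1)^2 + (-0.082)^2 + (-0.486)^2 = 1.24292.
  rho(1) = -0.042148 / 1.24292 = -0.0339.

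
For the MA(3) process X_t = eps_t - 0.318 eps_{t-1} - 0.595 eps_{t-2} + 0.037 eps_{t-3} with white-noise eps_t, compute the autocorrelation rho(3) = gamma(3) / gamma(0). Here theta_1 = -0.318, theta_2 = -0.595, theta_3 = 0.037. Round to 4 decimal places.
\rho(3) = 0.0254

For an MA(q) process with theta_0 = 1, the autocovariance is
  gamma(k) = sigma^2 * sum_{i=0..q-k} theta_i * theta_{i+k},
and rho(k) = gamma(k) / gamma(0). Sigma^2 cancels.
  numerator   = (1)*(0.037) = 0.037.
  denominator = (1)^2 + (-0.318)^2 + (-0.595)^2 + (0.037)^2 = 1.456518.
  rho(3) = 0.037 / 1.456518 = 0.0254.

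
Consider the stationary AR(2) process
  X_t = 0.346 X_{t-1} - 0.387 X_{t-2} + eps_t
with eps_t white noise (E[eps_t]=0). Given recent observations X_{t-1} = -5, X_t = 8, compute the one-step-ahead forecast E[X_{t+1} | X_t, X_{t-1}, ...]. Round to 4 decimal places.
E[X_{t+1} \mid \mathcal F_t] = 4.7030

For an AR(p) model X_t = c + sum_i phi_i X_{t-i} + eps_t, the
one-step-ahead conditional mean is
  E[X_{t+1} | X_t, ...] = c + sum_i phi_i X_{t+1-i}.
Substitute known values:
  E[X_{t+1} | ...] = (0.346) * (8) + (-0.387) * (-5)
                   = 4.7030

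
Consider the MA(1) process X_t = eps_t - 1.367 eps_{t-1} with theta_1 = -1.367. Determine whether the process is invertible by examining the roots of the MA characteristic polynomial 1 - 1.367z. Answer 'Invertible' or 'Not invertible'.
\text{Not invertible}

The MA(q) characteristic polynomial is P(z) = 1 - 1.367z.
Invertibility requires all roots to lie outside the unit circle, i.e. |z| > 1 for every root.
This is linear in z: 1 + (-1.367) z = 0  =>  z = -1/(-1.367) = 0.731529,  |z| = 0.731529.
Moduli of all roots: 0.7315.
All moduli strictly greater than 1? No.
Verdict: Not invertible.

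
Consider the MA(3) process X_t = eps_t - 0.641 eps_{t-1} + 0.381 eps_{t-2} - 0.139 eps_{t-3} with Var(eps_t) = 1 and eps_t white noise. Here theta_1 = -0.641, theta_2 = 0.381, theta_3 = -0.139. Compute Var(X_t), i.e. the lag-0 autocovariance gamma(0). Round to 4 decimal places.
\gamma(0) = 1.5754

For an MA(q) process X_t = eps_t + sum_i theta_i eps_{t-i} with
Var(eps_t) = sigma^2, the variance is
  gamma(0) = sigma^2 * (1 + sum_i theta_i^2).
  sum_i theta_i^2 = (-0.641)^2 + (0.381)^2 + (-0.139)^2 = 0.410881 + 0.145161 + 0.019321 = 0.575363.
  gamma(0) = 1 * (1 + 0.575363) = 1 * 1.575363 = 1.575363, which rounds to 1.5754.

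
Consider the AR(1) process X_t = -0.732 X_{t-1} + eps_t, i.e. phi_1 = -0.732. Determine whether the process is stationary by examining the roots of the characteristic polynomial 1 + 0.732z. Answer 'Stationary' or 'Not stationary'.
\text{Stationary}

The AR(p) characteristic polynomial is P(z) = 1 + 0.732z.
Stationarity requires all roots to lie outside the unit circle, i.e. |z| > 1 for every root.
This is linear in z: 1 + (0.732) z = 0  =>  z = -1/(0.732) = -1.36612,  |z| = 1.36612.
Moduli of all roots: 1.3661.
All moduli strictly greater than 1? Yes.
Verdict: Stationary.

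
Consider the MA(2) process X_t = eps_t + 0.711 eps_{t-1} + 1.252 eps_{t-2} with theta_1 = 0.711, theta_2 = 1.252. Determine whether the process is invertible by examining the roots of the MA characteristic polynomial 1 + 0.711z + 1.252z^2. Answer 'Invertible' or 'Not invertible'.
\text{Not invertible}

The MA(q) characteristic polynomial is P(z) = 1 + 0.711z + 1.252z^2.
Invertibility requires all roots to lie outside the unit circle, i.e. |z| > 1 for every root.
Set 1 + (0.711) z + (1.252) z^2 = 0, i.e. a z^2 + b z + c = 0 with a = 1.252, b = 0.711, c = 1.
Discriminant D = b^2 - 4ac = (0.711)^2 - 4*(1.252)*1 = 0.505521 - (5.008) = -4.502479.
D < 0, so the roots are the complex-conjugate pair z = (-b +/- i sqrt(-D)) / (2a) = -0.2839 +/- 0.8474i.
For a conjugate pair |z|^2 = z * conj(z) = (product of roots) = c/a = 1/(1.252) = 0.798722, so |z| = sqrt(0.798722) = 0.8937 for both roots.
Moduli of all roots: 0.8937, 0.8937.
All moduli strictly greater than 1? No.
Verdict: Not invertible.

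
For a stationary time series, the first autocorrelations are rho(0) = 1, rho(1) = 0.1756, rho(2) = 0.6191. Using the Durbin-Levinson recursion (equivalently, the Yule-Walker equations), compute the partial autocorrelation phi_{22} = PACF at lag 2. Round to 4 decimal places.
\phi_{22} = 0.6070

The PACF at lag k is phi_{kk}, the last component of the solution
to the Yule-Walker system G_k phi = r_k where
  (G_k)_{ij} = rho(|i - j|), (r_k)_i = rho(i), i,j = 1..k.
Equivalently, Durbin-Levinson gives phi_{kk} iteratively:
  phi_{11} = rho(1)
  phi_{kk} = [rho(k) - sum_{j=1..k-1} phi_{k-1,j} rho(k-j)]
            / [1 - sum_{j=1..k-1} phi_{k-1,j} rho(j)],
  phi_{k,j} = phi_{k-1,j} - phi_{kk} phi_{k-1,k-j},  j = 1..k-1.
Step k = 1:
  phi_11 = rho(1) = 0.1756.
Step k = 2:
  phi_22 = [rho(2) - phi_11 rho(1)] / [1 - phi_11 rho(1)] = [0.6191 - (0.1756)(0.1756)] / [1 - (0.1756)(0.1756)]
         = 0.58826464 / 0.96916464 = 0.607.
Therefore phi_{22} = 0.6070.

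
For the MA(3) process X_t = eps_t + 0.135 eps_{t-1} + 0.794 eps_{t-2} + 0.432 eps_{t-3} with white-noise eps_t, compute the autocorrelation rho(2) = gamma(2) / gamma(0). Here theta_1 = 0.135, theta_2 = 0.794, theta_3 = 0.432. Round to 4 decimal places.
\rho(2) = 0.4644

For an MA(q) process with theta_0 = 1, the autocovariance is
  gamma(k) = sigma^2 * sum_{i=0..q-k} theta_i * theta_{i+k},
and rho(k) = gamma(k) / gamma(0). Sigma^2 cancels.
  numerator   = (1)*(0.794) + (0.135)*(0.432) = 0.85232.
  denominator = (1)^2 + (0.135)^2 + (0.794)^2 + (0.432)^2 = 1.835285.
  rho(2) = 0.85232 / 1.835285 = 0.4644.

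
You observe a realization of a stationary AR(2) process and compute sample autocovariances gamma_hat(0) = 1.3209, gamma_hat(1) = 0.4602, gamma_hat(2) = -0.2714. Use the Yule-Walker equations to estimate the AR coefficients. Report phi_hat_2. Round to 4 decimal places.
\hat\phi_{2} = -0.3720

The Yule-Walker equations for an AR(p) process read, in matrix form,
  Gamma_p phi = r_p,   with   (Gamma_p)_{ij} = gamma(|i - j|),
                       (r_p)_i = gamma(i),   i,j = 1..p.
Substitute the sample gammas (Toeplitz matrix and right-hand side of size 2):
  Gamma_p = [[1.3209, 0.4602], [0.4602, 1.3209]]
  r_p     = [0.4602, -0.2714]
Written out:
  1.3209 phi_1 + 0.4602 phi_2 = 0.4602
  0.4602 phi_1 + 1.3209 phi_2 = -0.2714
Solve by Cramer's rule:
  det = gamma(0)^2 - gamma(1)^2 = (1.3209)^2 - (0.4602)^2 = 1.74477681 - 0.21178404 = 1.53299277
  phi_hat_1 = [gamma(1) gamma(0) - gamma(1) gamma(2)] / det = [(0.4602)(1.3209) - (0.4602)(-0.2714)] / 1.53299277 = 0.73277646 / 1.53299277 = 0.478
  phi_hat_2 = [gamma(0) gamma(2) - gamma(1)^2] / det = [(1.3209)(-0.2714) - (0.4602)^2] / 1.53299277 = -0.5702763 / 1.53299277 = -0.372
So phi_hat = [0.4780, -0.3720].
Therefore phi_hat_2 = -0.3720.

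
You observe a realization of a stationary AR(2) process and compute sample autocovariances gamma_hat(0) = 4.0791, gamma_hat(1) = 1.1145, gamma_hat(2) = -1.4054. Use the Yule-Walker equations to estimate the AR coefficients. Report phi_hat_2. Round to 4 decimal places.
\hat\phi_{2} = -0.4530

The Yule-Walker equations for an AR(p) process read, in matrix form,
  Gamma_p phi = r_p,   with   (Gamma_p)_{ij} = gamma(|i - j|),
                       (r_p)_i = gamma(i),   i,j = 1..p.
Substitute the sample gammas (Toeplitz matrix and right-hand side of size 2):
  Gamma_p = [[4.0791, 1.1145], [1.1145, 4.0791]]
  r_p     = [1.1145, -1.4054]
Written out:
  4.0791 phi_1 + 1.1145 phi_2 = 1.1145
  1.1145 phi_1 + 4.0791 phi_2 = -1.4054
Solve by Cramer's rule:
  det = gamma(0)^2 - gamma(1)^2 = (4.0791)^2 - (1.1145)^2 = 16.63905681 - 1.24211025 = 15.39694656
  phi_hat_1 = [gamma(1) gamma(0) - gamma(1) gamma(2)] / det = [(1.1145)(4.0791) - (1.1145)(-1.4054)] / 15.39694656 = 6.11247525 / 15.39694656 = 0.397
  phi_hat_2 = [gamma(0) gamma(2) - gamma(1)^2] / det = [(4.0791)(-1.4054) - (1.1145)^2] / 15.39694656 = -6.97487739 / 15.39694656 = -0.453
So phi_hat = [0.3970, -0.4530].
Therefore phi_hat_2 = -0.4530.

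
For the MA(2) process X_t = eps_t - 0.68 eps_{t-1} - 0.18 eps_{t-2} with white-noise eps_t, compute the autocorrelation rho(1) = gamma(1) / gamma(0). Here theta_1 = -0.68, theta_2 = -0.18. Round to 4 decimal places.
\rho(1) = -0.3730

For an MA(q) process with theta_0 = 1, the autocovariance is
  gamma(k) = sigma^2 * sum_{i=0..q-k} theta_i * theta_{i+k},
and rho(k) = gamma(k) / gamma(0). Sigma^2 cancels.
  numerator   = (1)*(-0.68) + (-0.68)*(-0.18) = -0.5576.
  denominator = (1)^2 + (-0.68)^2 + (-0.18)^2 = 1.4948.
  rho(1) = -0.5576 / 1.4948 = -0.3730.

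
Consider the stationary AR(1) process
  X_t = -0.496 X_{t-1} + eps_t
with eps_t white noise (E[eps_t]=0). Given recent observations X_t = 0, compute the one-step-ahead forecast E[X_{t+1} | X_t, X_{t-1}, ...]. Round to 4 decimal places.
E[X_{t+1} \mid \mathcal F_t] = 0.0000

For an AR(p) model X_t = c + sum_i phi_i X_{t-i} + eps_t, the
one-step-ahead conditional mean is
  E[X_{t+1} | X_t, ...] = c + sum_i phi_i X_{t+1-i}.
Substitute known values:
  E[X_{t+1} | ...] = (-0.496) * (0)
                   = 0.0000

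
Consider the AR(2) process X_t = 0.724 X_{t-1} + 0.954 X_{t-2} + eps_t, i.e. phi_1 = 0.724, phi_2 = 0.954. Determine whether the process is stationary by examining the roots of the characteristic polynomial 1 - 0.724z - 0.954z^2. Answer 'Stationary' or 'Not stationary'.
\text{Not stationary}

The AR(p) characteristic polynomial is P(z) = 1 - 0.724z - 0.954z^2.
Stationarity requires all roots to lie outside the unit circle, i.e. |z| > 1 for every root.
Set 1 + (-0.724) z + (-0.954) z^2 = 0, i.e. a z^2 + b z + c = 0 with a = -0.954, b = -0.724, c = 1.
Discriminant D = b^2 - 4ac = (-0.724)^2 - 4*(-0.954)*1 = 0.524176 - (-3.816) = 4.340176.
D >= 0, so the roots are real: z = (-b +/- sqrt(D)) / (2a) = (0.724 +/- 2.083309) / (-1.908).
  z_1 = (0.724 + 2.083309) / (-1.908) = -1.4713,   |z_1| = 1.4713.
  z_2 = (0.724 - 2.083309) / (-1.908) = 0.7124,   |z_2| = 0.7124.
Moduli of all roots: 1.4713, 0.7124.
All moduli strictly greater than 1? No.
Verdict: Not stationary.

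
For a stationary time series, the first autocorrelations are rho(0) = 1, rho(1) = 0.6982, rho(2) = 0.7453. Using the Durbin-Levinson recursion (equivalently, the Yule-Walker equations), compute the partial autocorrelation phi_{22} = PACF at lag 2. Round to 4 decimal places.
\phi_{22} = 0.5030

The PACF at lag k is phi_{kk}, the last component of the solution
to the Yule-Walker system G_k phi = r_k where
  (G_k)_{ij} = rho(|i - j|), (r_k)_i = rho(i), i,j = 1..k.
Equivalently, Durbin-Levinson gives phi_{kk} iteratively:
  phi_{11} = rho(1)
  phi_{kk} = [rho(k) - sum_{j=1..k-1} phi_{k-1,j} rho(k-j)]
            / [1 - sum_{j=1..k-1} phi_{k-1,j} rho(j)],
  phi_{k,j} = phi_{k-1,j} - phi_{kk} phi_{k-1,k-j},  j = 1..k-1.
Step k = 1:
  phi_11 = rho(1) = 0.6982.
Step k = 2:
  phi_22 = [rho(2) - phi_11 rho(1)] / [1 - phi_11 rho(1)] = [0.7453 - (0.6982)(0.6982)] / [1 - (0.6982)(0.6982)]
         = 0.25781676 / 0.51251676 = 0.503.
Therefore phi_{22} = 0.5030.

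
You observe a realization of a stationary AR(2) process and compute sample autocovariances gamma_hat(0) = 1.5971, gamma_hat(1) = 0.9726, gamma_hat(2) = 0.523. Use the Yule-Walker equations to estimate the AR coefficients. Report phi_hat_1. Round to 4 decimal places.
\hat\phi_{1} = 0.6510

The Yule-Walker equations for an AR(p) process read, in matrix form,
  Gamma_p phi = r_p,   with   (Gamma_p)_{ij} = gamma(|i - j|),
                       (r_p)_i = gamma(i),   i,j = 1..p.
Substitute the sample gammas (Toeplitz matrix and right-hand side of size 2):
  Gamma_p = [[1.5971, 0.9726], [0.9726, 1.5971]]
  r_p     = [0.9726, 0.523]
Written out:
  1.5971 phi_1 + 0.9726 phi_2 = 0.9726
  0.9726 phi_1 + 1.5971 phi_2 = 0.523
Solve by Cramer's rule:
  det = gamma(0)^2 - gamma(1)^2 = (1.5971)^2 - (0.9726)^2 = 2.55072841 - 0.94595076 = 1.60477765
  phi_hat_1 = [gamma(1) gamma(0) - gamma(1) gamma(2)] / det = [(0.9726)(1.5971) - (0.9726)(0.523)] / 1.60477765 = 1.04466966 / 1.60477765 = 0.651
  phi_hat_2 = [gamma(0) gamma(2) - gamma(1)^2] / det = [(1.5971)(0.523) - (0.9726)^2] / 1.60477765 = -0.11066746 / 1.60477765 = -0.069
So phi_hat = [0.6510, -0.0690].
Therefore phi_hat_1 = 0.6510.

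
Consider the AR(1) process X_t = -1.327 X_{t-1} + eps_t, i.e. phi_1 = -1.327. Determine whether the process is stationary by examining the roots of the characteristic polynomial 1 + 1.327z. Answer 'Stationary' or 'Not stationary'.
\text{Not stationary}

The AR(p) characteristic polynomial is P(z) = 1 + 1.327z.
Stationarity requires all roots to lie outside the unit circle, i.e. |z| > 1 for every root.
This is linear in z: 1 + (1.327) z = 0  =>  z = -1/(1.327) = -0.75358,  |z| = 0.75358.
Moduli of all roots: 0.7536.
All moduli strictly greater than 1? No.
Verdict: Not stationary.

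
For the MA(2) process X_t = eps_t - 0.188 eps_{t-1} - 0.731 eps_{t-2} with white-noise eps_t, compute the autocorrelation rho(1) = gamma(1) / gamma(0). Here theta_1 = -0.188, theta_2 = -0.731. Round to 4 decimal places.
\rho(1) = -0.0322

For an MA(q) process with theta_0 = 1, the autocovariance is
  gamma(k) = sigma^2 * sum_{i=0..q-k} theta_i * theta_{i+k},
and rho(k) = gamma(k) / gamma(0). Sigma^2 cancels.
  numerator   = (1)*(-0.188) + (-0.188)*(-0.731) = -0.050572.
  denominator = (1)^2 + (-0.188)^2 + (-0.731)^2 = 1.569705.
  rho(1) = -0.050572 / 1.569705 = -0.0322.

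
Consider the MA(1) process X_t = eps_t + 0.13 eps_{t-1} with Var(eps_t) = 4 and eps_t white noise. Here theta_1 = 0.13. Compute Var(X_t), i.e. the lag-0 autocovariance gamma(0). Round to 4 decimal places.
\gamma(0) = 4.0676

For an MA(q) process X_t = eps_t + sum_i theta_i eps_{t-i} with
Var(eps_t) = sigma^2, the variance is
  gamma(0) = sigma^2 * (1 + sum_i theta_i^2).
  sum_i theta_i^2 = (0.13)^2 = 0.0169.
  gamma(0) = 4 * (1 + 0.0169) = 4 * 1.0169 = 4.0676.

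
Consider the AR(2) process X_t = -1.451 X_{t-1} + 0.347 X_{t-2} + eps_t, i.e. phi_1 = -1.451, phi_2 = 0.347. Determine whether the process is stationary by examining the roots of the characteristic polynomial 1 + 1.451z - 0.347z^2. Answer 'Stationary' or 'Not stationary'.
\text{Not stationary}

The AR(p) characteristic polynomial is P(z) = 1 + 1.451z - 0.347z^2.
Stationarity requires all roots to lie outside the unit circle, i.e. |z| > 1 for every root.
Set 1 + (1.451) z + (-0.347) z^2 = 0, i.e. a z^2 + b z + c = 0 with a = -0.347, b = 1.451, c = 1.
Discriminant D = b^2 - 4ac = (1.451)^2 - 4*(-0.347)*1 = 2.105401 - (-1.388) = 3.493401.
D >= 0, so the roots are real: z = (-b +/- sqrt(D)) / (2a) = (-1.451 +/- 1.869064) / (-0.694).
  z_1 = (-1.451 + 1.869064) / (-0.694) = -0.6024,   |z_1| = 0.6024.
  z_2 = (-1.451 - 1.869064) / (-0.694) = 4.784,   |z_2| = 4.784.
Moduli of all roots: 0.6024, 4.7840.
All moduli strictly greater than 1? No.
Verdict: Not stationary.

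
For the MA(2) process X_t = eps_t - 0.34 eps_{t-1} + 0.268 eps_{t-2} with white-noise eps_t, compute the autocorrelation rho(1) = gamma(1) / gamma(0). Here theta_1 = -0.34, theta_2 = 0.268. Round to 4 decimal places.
\rho(1) = -0.3631

For an MA(q) process with theta_0 = 1, the autocovariance is
  gamma(k) = sigma^2 * sum_{i=0..q-k} theta_i * theta_{i+k},
and rho(k) = gamma(k) / gamma(0). Sigma^2 cancels.
  numerator   = (1)*(-0.34) + (-0.34)*(0.268) = -0.43112.
  denominator = (1)^2 + (-0.34)^2 + (0.268)^2 = 1.187424.
  rho(1) = -0.43112 / 1.187424 = -0.3631.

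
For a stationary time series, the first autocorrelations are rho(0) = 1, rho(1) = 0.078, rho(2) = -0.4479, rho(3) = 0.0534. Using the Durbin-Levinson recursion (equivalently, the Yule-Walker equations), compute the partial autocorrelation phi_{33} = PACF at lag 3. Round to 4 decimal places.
\phi_{33} = 0.1779

The PACF at lag k is phi_{kk}, the last component of the solution
to the Yule-Walker system G_k phi = r_k where
  (G_k)_{ij} = rho(|i - j|), (r_k)_i = rho(i), i,j = 1..k.
Equivalently, Durbin-Levinson gives phi_{kk} iteratively:
  phi_{11} = rho(1)
  phi_{kk} = [rho(k) - sum_{j=1..k-1} phi_{k-1,j} rho(k-j)]
            / [1 - sum_{j=1..k-1} phi_{k-1,j} rho(j)],
  phi_{k,j} = phi_{k-1,j} - phi_{kk} phi_{k-1,k-j},  j = 1..k-1.
Step k = 1:
  phi_11 = rho(1) = 0.078.
Step k = 2:
  phi_22 = [rho(2) - phi_11 rho(1)] / [1 - phi_11 rho(1)] = [-0.4479 - (0.078)(0.078)] / [1 - (0.078)(0.078)]
         = -0.453984 / 0.993916 = -0.456763.
  Update: phi_21 = phi_11 - phi_22 phi_11 = 0.078 - (-0.456763)(0.078) = 0.113628.
Step k = 3:
  phi_33 = [rho(3) - phi_21 rho(2) - phi_22 rho(1)] / [1 - phi_21 rho(1) - phi_22 rho(2)]
    numerator   = 0.0534 - (0.113628)(-0.4479) - (-0.456763)(0.078) = 0.13992127
    denominator = 1 - (0.113628)(0.078) - (-0.456763)(-0.4479) = 0.78655293
  phi_33 = 0.13992127 / 0.78655293 = 0.1779.
Therefore phi_{33} = 0.1779.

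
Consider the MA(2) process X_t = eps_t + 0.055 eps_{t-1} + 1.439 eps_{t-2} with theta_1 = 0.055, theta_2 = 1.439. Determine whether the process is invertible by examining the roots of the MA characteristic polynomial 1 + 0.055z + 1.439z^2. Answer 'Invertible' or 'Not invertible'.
\text{Not invertible}

The MA(q) characteristic polynomial is P(z) = 1 + 0.055z + 1.439z^2.
Invertibility requires all roots to lie outside the unit circle, i.e. |z| > 1 for every root.
Set 1 + (0.055) z + (1.439) z^2 = 0, i.e. a z^2 + b z + c = 0 with a = 1.439, b = 0.055, c = 1.
Discriminant D = b^2 - 4ac = (0.055)^2 - 4*(1.439)*1 = 0.003025 - (5.756) = -5.752975.
D < 0, so the roots are the complex-conjugate pair z = (-b +/- i sqrt(-D)) / (2a) = -0.0191 +/- 0.8334i.
For a conjugate pair |z|^2 = z * conj(z) = (product of roots) = c/a = 1/(1.439) = 0.694927, so |z| = sqrt(0.694927) = 0.8336 for both roots.
Moduli of all roots: 0.8336, 0.8336.
All moduli strictly greater than 1? No.
Verdict: Not invertible.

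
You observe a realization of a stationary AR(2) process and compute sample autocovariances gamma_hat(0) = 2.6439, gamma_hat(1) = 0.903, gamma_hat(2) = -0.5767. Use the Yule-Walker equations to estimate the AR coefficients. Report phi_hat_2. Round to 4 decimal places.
\hat\phi_{2} = -0.3790

The Yule-Walker equations for an AR(p) process read, in matrix form,
  Gamma_p phi = r_p,   with   (Gamma_p)_{ij} = gamma(|i - j|),
                       (r_p)_i = gamma(i),   i,j = 1..p.
Substitute the sample gammas (Toeplitz matrix and right-hand side of size 2):
  Gamma_p = [[2.6439, 0.903], [0.903, 2.6439]]
  r_p     = [0.903, -0.5767]
Written out:
  2.6439 phi_1 + 0.903 phi_2 = 0.903
  0.903 phi_1 + 2.6439 phi_2 = -0.5767
Solve by Cramer's rule:
  det = gamma(0)^2 - gamma(1)^2 = (2.6439)^2 - (0.903)^2 = 6.99020721 - 0.815409 = 6.17479821
  phi_hat_1 = [gamma(1) gamma(0) - gamma(1) gamma(2)] / det = [(0.903)(2.6439) - (0.903)(-0.5767)] / 6.17479821 = 2.9082018 / 6.17479821 = 0.471
  phi_hat_2 = [gamma(0) gamma(2) - gamma(1)^2] / det = [(2.6439)(-0.5767) - (0.903)^2] / 6.17479821 = -2.34014613 / 6.17479821 = -0.379
So phi_hat = [0.4710, -0.3790].
Therefore phi_hat_2 = -0.3790.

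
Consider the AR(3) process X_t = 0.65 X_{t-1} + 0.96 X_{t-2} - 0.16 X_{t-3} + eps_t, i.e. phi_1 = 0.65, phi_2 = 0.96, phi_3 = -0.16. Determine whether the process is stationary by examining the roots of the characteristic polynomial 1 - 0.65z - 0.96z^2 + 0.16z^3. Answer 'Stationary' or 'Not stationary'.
\text{Not stationary}

The AR(p) characteristic polynomial is P(z) = 1 - 0.65z - 0.96z^2 + 0.16z^3.
Stationarity requires all roots to lie outside the unit circle, i.e. |z| > 1 for every root.
Degree 3: look for a simple real root z0 first, then factor out (1 - z/z0) and solve the remaining quadratic.
Testing z0 = -1.25: P(-1.25) = 1 + (-0.65)(-1.25) + (-0.96)(-1.25)^2 + (0.16)(-1.25)^3
  = 1 + (0.8125) + (-1.5) + (-0.3125) = 0.  So z_0 = -1.25 is a root, |z_0| = 1.25.
Divide out the factor (1 + 0.8 z) = (1 - z/z0) (since 1/z0 = -0.8):
  P(z) = (1 + 0.8 z)(1 + (-1.45) z + (0.2) z^2)
  [check: z-coef -1.45 - (-0.8) = -0.65; z^2-coef 0.2 - (-0.8)(-1.45) = -0.96; z^3-coef -(-0.8)(0.2) = 0.16.]
Remaining roots from the quadratic factor 1 + (-1.45) z + (0.2) z^2:
  Set 1 + (-1.45) z + (0.2) z^2 = 0, i.e. a z^2 + b z + c = 0 with a = 0.2, b = -1.45, c = 1.
  Discriminant D = b^2 - 4ac = (-1.45)^2 - 4*(0.2)*1 = 2.1025 - (0.8) = 1.3025.
  D >= 0, so the roots are real: z = (-b +/- sqrt(D)) / (2a) = (1.45 +/- 1.141271) / (0.4).
    z_1 = (1.45 + 1.141271) / (0.4) = 6.4782,   |z_1| = 6.4782.
    z_2 = (1.45 - 1.141271) / (0.4) = 0.7718,   |z_2| = 0.7718.
Moduli of all roots: 1.2500, 6.4782, 0.7718.
All moduli strictly greater than 1? No.
Verdict: Not stationary.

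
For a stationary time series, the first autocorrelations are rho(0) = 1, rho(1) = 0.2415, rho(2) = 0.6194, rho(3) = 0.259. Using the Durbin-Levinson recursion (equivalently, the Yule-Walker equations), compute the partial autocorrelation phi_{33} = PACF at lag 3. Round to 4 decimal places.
\phi_{33} = 0.0900

The PACF at lag k is phi_{kk}, the last component of the solution
to the Yule-Walker system G_k phi = r_k where
  (G_k)_{ij} = rho(|i - j|), (r_k)_i = rho(i), i,j = 1..k.
Equivalently, Durbin-Levinson gives phi_{kk} iteratively:
  phi_{11} = rho(1)
  phi_{kk} = [rho(k) - sum_{j=1..k-1} phi_{k-1,j} rho(k-j)]
            / [1 - sum_{j=1..k-1} phi_{k-1,j} rho(j)],
  phi_{k,j} = phi_{k-1,j} - phi_{kk} phi_{k-1,k-j},  j = 1..k-1.
Step k = 1:
  phi_11 = rho(1) = 0.2415.
Step k = 2:
  phi_22 = [rho(2) - phi_11 rho(1)] / [1 - phi_11 rho(1)] = [0.6194 - (0.2415)(0.2415)] / [1 - (0.2415)(0.2415)]
         = 0.56107775 / 0.94167775 = 0.595828.
  Update: phi_21 = phi_11 - phi_22 phi_11 = 0.2415 - (0.595828)(0.2415) = 0.097608.
Step k = 3:
  phi_33 = [rho(3) - phi_21 rho(2) - phi_22 rho(1)] / [1 - phi_21 rho(1) - phi_22 rho(2)]
    numerator   = 0.259 - (0.097608)(0.6194) - (0.595828)(0.2415) = 0.05464945
    denominator = 1 - (0.097608)(0.2415) - (0.595828)(0.6194) = 0.60737205
  phi_33 = 0.05464945 / 0.60737205 = 0.09.
Therefore phi_{33} = 0.0900.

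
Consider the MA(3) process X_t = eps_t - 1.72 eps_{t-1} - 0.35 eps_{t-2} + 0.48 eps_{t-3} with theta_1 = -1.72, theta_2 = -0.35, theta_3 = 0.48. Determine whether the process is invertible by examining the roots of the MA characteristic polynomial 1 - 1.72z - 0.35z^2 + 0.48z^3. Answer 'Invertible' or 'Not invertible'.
\text{Not invertible}

The MA(q) characteristic polynomial is P(z) = 1 - 1.72z - 0.35z^2 + 0.48z^3.
Invertibility requires all roots to lie outside the unit circle, i.e. |z| > 1 for every root.
Degree 3: look for a simple real root z0 first, then factor out (1 - z/z0) and solve the remaining quadratic.
Testing z0 = 2: P(2) = 1 + (-1.72)(2) + (-0.35)(2)^2 + (0.48)(2)^3
  = 1 + (-3.44) + (-1.4) + (3.84) = 0.  So z_0 = 2 is a root, |z_0| = 2.
Divide out the factor (1 - 0.5 z) = (1 - z/z0) (since 1/z0 = 0.5):
  P(z) = (1 - 0.5 z)(1 + (-1.22) z + (-0.96) z^2)
  [check: z-coef -1.22 - (0.5) = -1.72; z^2-coef -0.96 - (0.5)(-1.22) = -0.35; z^3-coef -(0.5)(-0.96) = 0.48.]
Remaining roots from the quadratic factor 1 + (-1.22) z + (-0.96) z^2:
  Set 1 + (-1.22) z + (-0.96) z^2 = 0, i.e. a z^2 + b z + c = 0 with a = -0.96, b = -1.22, c = 1.
  Discriminant D = b^2 - 4ac = (-1.22)^2 - 4*(-0.96)*1 = 1.4884 - (-3.84) = 5.3284.
  D >= 0, so the roots are real: z = (-b +/- sqrt(D)) / (2a) = (1.22 +/- 2.308333) / (-1.92).
    z_1 = (1.22 + 2.308333) / (-1.92) = -1.8377,   |z_1| = 1.8377.
    z_2 = (1.22 - 2.308333) / (-1.92) = 0.5668,   |z_2| = 0.5668.
Moduli of all roots: 2.0000, 1.8377, 0.5668.
All moduli strictly greater than 1? No.
Verdict: Not invertible.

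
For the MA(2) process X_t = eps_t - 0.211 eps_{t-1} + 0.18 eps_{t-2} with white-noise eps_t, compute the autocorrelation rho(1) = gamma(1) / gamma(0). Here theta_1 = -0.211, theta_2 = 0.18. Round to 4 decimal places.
\rho(1) = -0.2312

For an MA(q) process with theta_0 = 1, the autocovariance is
  gamma(k) = sigma^2 * sum_{i=0..q-k} theta_i * theta_{i+k},
and rho(k) = gamma(k) / gamma(0). Sigma^2 cancels.
  numerator   = (1)*(-0.211) + (-0.211)*(0.18) = -0.24898.
  denominator = (1)^2 + (-0.211)^2 + (0.18)^2 = 1.076921.
  rho(1) = -0.24898 / 1.076921 = -0.2312.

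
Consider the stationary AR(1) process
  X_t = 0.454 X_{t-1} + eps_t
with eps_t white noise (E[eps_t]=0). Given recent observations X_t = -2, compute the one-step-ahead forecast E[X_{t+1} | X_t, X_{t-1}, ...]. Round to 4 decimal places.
E[X_{t+1} \mid \mathcal F_t] = -0.9080

For an AR(p) model X_t = c + sum_i phi_i X_{t-i} + eps_t, the
one-step-ahead conditional mean is
  E[X_{t+1} | X_t, ...] = c + sum_i phi_i X_{t+1-i}.
Substitute known values:
  E[X_{t+1} | ...] = (0.454) * (-2)
                   = -0.9080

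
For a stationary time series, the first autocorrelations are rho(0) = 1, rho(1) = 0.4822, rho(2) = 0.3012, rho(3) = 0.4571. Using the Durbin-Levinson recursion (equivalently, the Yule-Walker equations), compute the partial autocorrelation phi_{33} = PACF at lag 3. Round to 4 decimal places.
\phi_{33} = 0.3700

The PACF at lag k is phi_{kk}, the last component of the solution
to the Yule-Walker system G_k phi = r_k where
  (G_k)_{ij} = rho(|i - j|), (r_k)_i = rho(i), i,j = 1..k.
Equivalently, Durbin-Levinson gives phi_{kk} iteratively:
  phi_{11} = rho(1)
  phi_{kk} = [rho(k) - sum_{j=1..k-1} phi_{k-1,j} rho(k-j)]
            / [1 - sum_{j=1..k-1} phi_{k-1,j} rho(j)],
  phi_{k,j} = phi_{k-1,j} - phi_{kk} phi_{k-1,k-j},  j = 1..k-1.
Step k = 1:
  phi_11 = rho(1) = 0.4822.
Step k = 2:
  phi_22 = [rho(2) - phi_11 rho(1)] / [1 - phi_11 rho(1)] = [0.3012 - (0.4822)(0.4822)] / [1 - (0.4822)(0.4822)]
         = 0.06868316 / 0.76748316 = 0.089491.
  Update: phi_21 = phi_11 - phi_22 phi_11 = 0.4822 - (0.089491)(0.4822) = 0.439047.
Step k = 3:
  phi_33 = [rho(3) - phi_21 rho(2) - phi_22 rho(1)] / [1 - phi_21 rho(1) - phi_22 rho(2)]
    numerator   = 0.4571 - (0.439047)(0.3012) - (0.089491)(0.4822) = 0.28170621
    denominator = 1 - (0.439047)(0.4822) - (0.089491)(0.3012) = 0.76133661
  phi_33 = 0.28170621 / 0.76133661 = 0.37.
Therefore phi_{33} = 0.3700.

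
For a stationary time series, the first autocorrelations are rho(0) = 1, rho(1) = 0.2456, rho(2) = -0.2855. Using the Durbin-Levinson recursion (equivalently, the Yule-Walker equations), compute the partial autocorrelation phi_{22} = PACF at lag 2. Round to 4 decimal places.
\phi_{22} = -0.3680

The PACF at lag k is phi_{kk}, the last component of the solution
to the Yule-Walker system G_k phi = r_k where
  (G_k)_{ij} = rho(|i - j|), (r_k)_i = rho(i), i,j = 1..k.
Equivalently, Durbin-Levinson gives phi_{kk} iteratively:
  phi_{11} = rho(1)
  phi_{kk} = [rho(k) - sum_{j=1..k-1} phi_{k-1,j} rho(k-j)]
            / [1 - sum_{j=1..k-1} phi_{k-1,j} rho(j)],
  phi_{k,j} = phi_{k-1,j} - phi_{kk} phi_{k-1,k-j},  j = 1..k-1.
Step k = 1:
  phi_11 = rho(1) = 0.2456.
Step k = 2:
  phi_22 = [rho(2) - phi_11 rho(1)] / [1 - phi_11 rho(1)] = [-0.2855 - (0.2456)(0.2456)] / [1 - (0.2456)(0.2456)]
         = -0.34581936 / 0.93968064 = -0.368.
Therefore phi_{22} = -0.3680.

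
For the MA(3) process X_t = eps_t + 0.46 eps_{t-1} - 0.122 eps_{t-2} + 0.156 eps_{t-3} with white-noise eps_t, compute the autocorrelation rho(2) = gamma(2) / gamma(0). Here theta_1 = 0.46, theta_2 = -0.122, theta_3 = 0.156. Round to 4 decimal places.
\rho(2) = -0.0402

For an MA(q) process with theta_0 = 1, the autocovariance is
  gamma(k) = sigma^2 * sum_{i=0..q-k} theta_i * theta_{i+k},
and rho(k) = gamma(k) / gamma(0). Sigma^2 cancels.
  numerator   = (1)*(-0.122) + (0.46)*(0.156) = -0.05024.
  denominator = (1)^2 + (0.46)^2 + (-0.122)^2 + (0.156)^2 = 1.25082.
  rho(2) = -0.05024 / 1.25082 = -0.0402.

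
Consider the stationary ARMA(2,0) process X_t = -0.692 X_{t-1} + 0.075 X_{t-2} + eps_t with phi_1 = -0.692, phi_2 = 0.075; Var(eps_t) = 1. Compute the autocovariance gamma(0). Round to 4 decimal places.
\gamma(0) = 2.2838

Multiply the model equation by X_{t-k} and take expectations. With theta_0 = psi_0 = 1 and psi_j the MA(infinity) weights, this gives
  gamma(k) - sum_i phi_i gamma(k-i) = c_k,
  c_k = sigma^2 * sum_{j=k..q} theta_j psi_{j-k}   (c_k = 0 for k > q),
using gamma(-m) = gamma(m).
Pure AR (q = 0): c_0 = sigma^2 = 1, c_k = 0 for k >= 1.
Equations for k = 0, 1, 2 (AR order 2, c_2 = 0):
  (E0) gamma(0) = phi_1 gamma(1) + phi_2 gamma(2) + c_0
  (E1) gamma(1) = phi_1 gamma(0) + phi_2 gamma(1) + c_1
  (E2) gamma(2) = phi_1 gamma(1) + phi_2 gamma(0)
From (E1): gamma(1) = A gamma(0) + B with
  A = phi_1 / (1 - phi_2) = -0.692 / 0.925 = -0.748108,   B = c_1 / (1 - phi_2) = 0 / 0.925 = 0.
Insert (E2) into (E0): gamma(0) (1 - phi_2^2) = phi_1 (1 + phi_2) gamma(1) + c_0.
  phi_1 (1 + phi_2) = (-0.692)(1.075) = -0.7439,   1 - phi_2^2 = 0.994375.
Replace gamma(1) by A gamma(0) + B and collect gamma(0):
  gamma(0) [0.994375 - (-0.7439)(-0.748108)] = c_0 = 1
  gamma(0) * 0.437857 = 1
  gamma(0) = 1 / 0.437857 = 2.283849.
Therefore gamma(0) = 2.2838 (to 4 decimal places).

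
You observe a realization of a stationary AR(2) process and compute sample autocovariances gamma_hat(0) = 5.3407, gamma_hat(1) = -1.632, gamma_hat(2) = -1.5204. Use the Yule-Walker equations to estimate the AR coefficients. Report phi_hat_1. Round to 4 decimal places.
\hat\phi_{1} = -0.4330

The Yule-Walker equations for an AR(p) process read, in matrix form,
  Gamma_p phi = r_p,   with   (Gamma_p)_{ij} = gamma(|i - j|),
                       (r_p)_i = gamma(i),   i,j = 1..p.
Substitute the sample gammas (Toeplitz matrix and right-hand side of size 2):
  Gamma_p = [[5.3407, -1.632], [-1.632, 5.3407]]
  r_p     = [-1.632, -1.5204]
Written out:
  5.3407 phi_1 - 1.632 phi_2 = -1.632
  -1.632 phi_1 + 5.3407 phi_2 = -1.5204
Solve by Cramer's rule:
  det = gamma(0)^2 - gamma(1)^2 = (5.3407)^2 - (-1.632)^2 = 28.52307649 - 2.663424 = 25.85965249
  phi_hat_1 = [gamma(1) gamma(0) - gamma(1) gamma(2)] / det = [(-1.632)(5.3407) - (-1.632)(-1.5204)] / 25.85965249 = -11.1973152 / 25.85965249 = -0.433
  phi_hat_2 = [gamma(0) gamma(2) - gamma(1)^2] / det = [(5.3407)(-1.5204) - (-1.632)^2] / 25.85965249 = -10.78342428 / 25.85965249 = -0.417
So phi_hat = [-0.4330, -0.4170].
Therefore phi_hat_1 = -0.4330.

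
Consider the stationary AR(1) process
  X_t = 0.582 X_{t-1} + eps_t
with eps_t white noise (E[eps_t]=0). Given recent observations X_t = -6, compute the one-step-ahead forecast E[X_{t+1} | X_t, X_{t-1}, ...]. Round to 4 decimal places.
E[X_{t+1} \mid \mathcal F_t] = -3.4920

For an AR(p) model X_t = c + sum_i phi_i X_{t-i} + eps_t, the
one-step-ahead conditional mean is
  E[X_{t+1} | X_t, ...] = c + sum_i phi_i X_{t+1-i}.
Substitute known values:
  E[X_{t+1} | ...] = (0.582) * (-6)
                   = -3.4920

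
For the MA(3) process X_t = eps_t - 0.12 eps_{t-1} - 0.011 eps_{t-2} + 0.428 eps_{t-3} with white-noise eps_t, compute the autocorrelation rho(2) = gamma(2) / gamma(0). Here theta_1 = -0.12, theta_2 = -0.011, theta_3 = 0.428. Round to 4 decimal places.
\rho(2) = -0.0521

For an MA(q) process with theta_0 = 1, the autocovariance is
  gamma(k) = sigma^2 * sum_{i=0..q-k} theta_i * theta_{i+k},
and rho(k) = gamma(k) / gamma(0). Sigma^2 cancels.
  numerator   = (1)*(-0.011) + (-0.12)*(0.428) = -0.06236.
  denominator = (1)^2 + (-0.12)^2 + (-0.011)^2 + (0.428)^2 = 1.197705.
  rho(2) = -0.06236 / 1.197705 = -0.0521.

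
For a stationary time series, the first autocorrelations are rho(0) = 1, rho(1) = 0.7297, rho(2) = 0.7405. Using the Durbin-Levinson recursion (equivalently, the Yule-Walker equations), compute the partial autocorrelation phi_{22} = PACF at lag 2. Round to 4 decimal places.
\phi_{22} = 0.4450

The PACF at lag k is phi_{kk}, the last component of the solution
to the Yule-Walker system G_k phi = r_k where
  (G_k)_{ij} = rho(|i - j|), (r_k)_i = rho(i), i,j = 1..k.
Equivalently, Durbin-Levinson gives phi_{kk} iteratively:
  phi_{11} = rho(1)
  phi_{kk} = [rho(k) - sum_{j=1..k-1} phi_{k-1,j} rho(k-j)]
            / [1 - sum_{j=1..k-1} phi_{k-1,j} rho(j)],
  phi_{k,j} = phi_{k-1,j} - phi_{kk} phi_{k-1,k-j},  j = 1..k-1.
Step k = 1:
  phi_11 = rho(1) = 0.7297.
Step k = 2:
  phi_22 = [rho(2) - phi_11 rho(1)] / [1 - phi_11 rho(1)] = [0.7405 - (0.7297)(0.7297)] / [1 - (0.7297)(0.7297)]
         = 0.20803791 / 0.46753791 = 0.445.
Therefore phi_{22} = 0.4450.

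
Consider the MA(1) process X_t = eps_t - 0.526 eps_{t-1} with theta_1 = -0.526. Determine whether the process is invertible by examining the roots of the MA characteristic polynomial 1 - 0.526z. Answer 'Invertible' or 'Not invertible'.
\text{Invertible}

The MA(q) characteristic polynomial is P(z) = 1 - 0.526z.
Invertibility requires all roots to lie outside the unit circle, i.e. |z| > 1 for every root.
This is linear in z: 1 + (-0.526) z = 0  =>  z = -1/(-0.526) = 1.901141,  |z| = 1.901141.
Moduli of all roots: 1.9011.
All moduli strictly greater than 1? Yes.
Verdict: Invertible.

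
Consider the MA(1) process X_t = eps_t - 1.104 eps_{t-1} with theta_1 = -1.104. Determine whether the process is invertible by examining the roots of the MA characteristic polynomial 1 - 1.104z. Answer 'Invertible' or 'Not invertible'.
\text{Not invertible}

The MA(q) characteristic polynomial is P(z) = 1 - 1.104z.
Invertibility requires all roots to lie outside the unit circle, i.e. |z| > 1 for every root.
This is linear in z: 1 + (-1.104) z = 0  =>  z = -1/(-1.104) = 0.905797,  |z| = 0.905797.
Moduli of all roots: 0.9058.
All moduli strictly greater than 1? No.
Verdict: Not invertible.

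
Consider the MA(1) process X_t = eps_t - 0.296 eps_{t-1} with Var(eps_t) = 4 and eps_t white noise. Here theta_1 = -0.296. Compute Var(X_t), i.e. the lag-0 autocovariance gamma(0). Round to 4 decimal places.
\gamma(0) = 4.3505

For an MA(q) process X_t = eps_t + sum_i theta_i eps_{t-i} with
Var(eps_t) = sigma^2, the variance is
  gamma(0) = sigma^2 * (1 + sum_i theta_i^2).
  sum_i theta_i^2 = (-0.296)^2 = 0.087616.
  gamma(0) = 4 * (1 + 0.087616) = 4 * 1.087616 = 4.350464, which rounds to 4.3505.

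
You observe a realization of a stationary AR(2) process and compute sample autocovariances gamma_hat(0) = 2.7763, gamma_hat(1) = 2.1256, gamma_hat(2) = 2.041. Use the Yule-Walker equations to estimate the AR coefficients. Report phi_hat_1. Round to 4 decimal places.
\hat\phi_{1} = 0.4900

The Yule-Walker equations for an AR(p) process read, in matrix form,
  Gamma_p phi = r_p,   with   (Gamma_p)_{ij} = gamma(|i - j|),
                       (r_p)_i = gamma(i),   i,j = 1..p.
Substitute the sample gammas (Toeplitz matrix and right-hand side of size 2):
  Gamma_p = [[2.7763, 2.1256], [2.1256, 2.7763]]
  r_p     = [2.1256, 2.041]
Written out:
  2.7763 phi_1 + 2.1256 phi_2 = 2.1256
  2.1256 phi_1 + 2.7763 phi_2 = 2.041
Solve by Cramer's rule:
  det = gamma(0)^2 - gamma(1)^2 = (2.7763)^2 - (2.1256)^2 = 7.70784169 - 4.51817536 = 3.18966633
  phi_hat_1 = [gamma(1) gamma(0) - gamma(1) gamma(2)] / det = [(2.1256)(2.7763) - (2.1256)(2.041)] / 3.18966633 = 1.56295368 / 3.18966633 = 0.49
  phi_hat_2 = [gamma(0) gamma(2) - gamma(1)^2] / det = [(2.7763)(2.041) - (2.1256)^2] / 3.18966633 = 1.14825294 / 3.18966633 = 0.36
So phi_hat = [0.4900, 0.3600].
Therefore phi_hat_1 = 0.4900.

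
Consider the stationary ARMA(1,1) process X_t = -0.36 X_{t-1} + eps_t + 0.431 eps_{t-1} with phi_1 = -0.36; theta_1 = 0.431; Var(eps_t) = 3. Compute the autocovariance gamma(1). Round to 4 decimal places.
\gamma(1) = 0.2067

Multiply the model equation by X_{t-k} and take expectations. With theta_0 = psi_0 = 1 and psi_j the MA(infinity) weights, this gives
  gamma(k) - sum_i phi_i gamma(k-i) = c_k,
  c_k = sigma^2 * sum_{j=k..q} theta_j psi_{j-k}   (c_k = 0 for k > q),
using gamma(-m) = gamma(m).
psi-weights needed (psi_j = theta_j + sum_i phi_i psi_{j-i}):
  psi_1 = theta_1 + phi_1 = 0.431 + (-0.36) = 0.071
Right-hand sides:
  c_0 = sigma^2 (1 + theta_1 psi_1) = 3 * (1 + (0.431)(0.071)) = 3 * 1.030601 = 3.091803
  c_1 = sigma^2 theta_1 = 3 * (0.431) = 1.293
  c_2 = 0
Equations for k = 0 and k = 1 (AR order 1):
  gamma(0) = phi_1 gamma(1) + c_0
  gamma(1) = phi_1 gamma(0) + c_1
Substituting the second into the first: gamma(0) (1 - phi_1^2) = c_0 + phi_1 c_1, so
  gamma(0) = (c_0 + phi_1 c_1) / (1 - phi_1^2) = (3.091803 + (-0.36)(1.293)) / (1 - (-0.36)^2) = 2.626323 / 0.8704 = 3.017375.
  gamma(1) = phi_1 gamma(0) + c_1 = (-0.36)(3.017375) + (1.293) = 0.206745.
Therefore gamma(1) = 0.2067 (to 4 decimal places).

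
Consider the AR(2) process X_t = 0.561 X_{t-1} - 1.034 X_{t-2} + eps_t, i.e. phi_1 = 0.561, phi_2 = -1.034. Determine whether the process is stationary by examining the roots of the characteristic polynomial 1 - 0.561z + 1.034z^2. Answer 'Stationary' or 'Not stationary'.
\text{Not stationary}

The AR(p) characteristic polynomial is P(z) = 1 - 0.561z + 1.034z^2.
Stationarity requires all roots to lie outside the unit circle, i.e. |z| > 1 for every root.
Set 1 + (-0.561) z + (1.034) z^2 = 0, i.e. a z^2 + b z + c = 0 with a = 1.034, b = -0.561, c = 1.
Discriminant D = b^2 - 4ac = (-0.561)^2 - 4*(1.034)*1 = 0.314721 - (4.136) = -3.821279.
D < 0, so the roots are the complex-conjugate pair z = (-b +/- i sqrt(-D)) / (2a) = 0.2713 +/- 0.9453i.
For a conjugate pair |z|^2 = z * conj(z) = (product of roots) = c/a = 1/(1.034) = 0.967118, so |z| = sqrt(0.967118) = 0.9834 for both roots.
Moduli of all roots: 0.9834, 0.9834.
All moduli strictly greater than 1? No.
Verdict: Not stationary.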